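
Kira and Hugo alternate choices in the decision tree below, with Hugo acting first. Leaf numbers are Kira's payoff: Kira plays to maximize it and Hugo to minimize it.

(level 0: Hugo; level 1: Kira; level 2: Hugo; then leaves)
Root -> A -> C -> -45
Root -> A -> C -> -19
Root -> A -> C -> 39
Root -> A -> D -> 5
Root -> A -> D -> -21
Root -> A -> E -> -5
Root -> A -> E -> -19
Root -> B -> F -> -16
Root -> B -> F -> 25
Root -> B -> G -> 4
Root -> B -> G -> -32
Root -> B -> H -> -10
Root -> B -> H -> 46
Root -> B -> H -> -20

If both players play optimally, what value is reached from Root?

C (Hugo): min(-45, -19, 39) = -45
D (Hugo): min(5, -21) = -21
E (Hugo): min(-5, -19) = -19
A (Kira): max(-45, -21, -19) = -19
F (Hugo): min(-16, 25) = -16
G (Hugo): min(4, -32) = -32
H (Hugo): min(-10, 46, -20) = -20
B (Kira): max(-16, -32, -20) = -16
Root (Hugo): min(-19, -16) = -19

-19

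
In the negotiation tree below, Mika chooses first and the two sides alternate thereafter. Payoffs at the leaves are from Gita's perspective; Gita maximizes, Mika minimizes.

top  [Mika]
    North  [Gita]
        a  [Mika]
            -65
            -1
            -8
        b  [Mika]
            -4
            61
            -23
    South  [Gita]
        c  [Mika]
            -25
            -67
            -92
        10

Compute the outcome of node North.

a (Mika): min(-65, -1, -8) = -65
b (Mika): min(-4, 61, -23) = -23
North (Gita): max(-65, -23) = -23

-23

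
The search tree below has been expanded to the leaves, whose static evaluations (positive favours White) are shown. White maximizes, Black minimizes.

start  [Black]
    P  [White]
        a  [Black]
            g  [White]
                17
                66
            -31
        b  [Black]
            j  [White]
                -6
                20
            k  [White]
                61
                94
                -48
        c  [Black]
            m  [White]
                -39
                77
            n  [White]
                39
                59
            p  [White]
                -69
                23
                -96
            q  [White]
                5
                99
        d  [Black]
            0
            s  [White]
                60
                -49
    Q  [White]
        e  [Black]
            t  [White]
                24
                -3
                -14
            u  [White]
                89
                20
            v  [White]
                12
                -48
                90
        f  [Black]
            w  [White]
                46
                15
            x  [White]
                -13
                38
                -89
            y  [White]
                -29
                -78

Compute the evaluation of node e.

24

t (White): max(24, -3, -14) = 24
u (White): max(89, 20) = 89
v (White): max(12, -48, 90) = 90
e (Black): min(24, 89, 90) = 24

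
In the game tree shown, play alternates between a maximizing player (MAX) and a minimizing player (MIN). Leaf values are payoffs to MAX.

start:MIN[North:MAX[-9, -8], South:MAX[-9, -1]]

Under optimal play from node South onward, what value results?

South (MAX): max(-9, -1) = -1

-1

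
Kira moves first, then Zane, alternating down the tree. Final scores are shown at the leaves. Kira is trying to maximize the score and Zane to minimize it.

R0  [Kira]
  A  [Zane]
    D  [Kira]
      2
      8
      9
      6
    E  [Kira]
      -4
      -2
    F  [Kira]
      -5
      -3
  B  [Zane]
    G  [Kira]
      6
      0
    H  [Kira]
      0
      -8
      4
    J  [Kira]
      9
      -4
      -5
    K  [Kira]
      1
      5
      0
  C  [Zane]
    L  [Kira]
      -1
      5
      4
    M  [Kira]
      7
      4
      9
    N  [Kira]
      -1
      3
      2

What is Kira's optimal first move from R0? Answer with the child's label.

D (Kira): max(2, 8, 9, 6) = 9
E (Kira): max(-4, -2) = -2
F (Kira): max(-5, -3) = -3
A (Zane): min(9, -2, -3) = -3
G (Kira): max(6, 0) = 6
H (Kira): max(0, -8, 4) = 4
J (Kira): max(9, -4, -5) = 9
K (Kira): max(1, 5, 0) = 5
B (Zane): min(6, 4, 9, 5) = 4
L (Kira): max(-1, 5, 4) = 5
M (Kira): max(7, 4, 9) = 9
N (Kira): max(-1, 3, 2) = 3
C (Zane): min(5, 9, 3) = 3
R0 (Kira): max(-3, 4, 3) = 4
Kira at R0 wants the highest of {A=-3, B=4, C=3}, so chooses B.

B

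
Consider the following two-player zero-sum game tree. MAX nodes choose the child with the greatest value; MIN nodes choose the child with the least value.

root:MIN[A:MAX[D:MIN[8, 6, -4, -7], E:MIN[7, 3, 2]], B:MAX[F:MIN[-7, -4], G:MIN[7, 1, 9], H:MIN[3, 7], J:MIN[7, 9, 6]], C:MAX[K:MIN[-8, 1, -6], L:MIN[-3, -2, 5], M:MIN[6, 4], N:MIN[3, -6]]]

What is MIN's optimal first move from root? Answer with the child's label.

A

D (MIN): min(8, 6, -4, -7) = -7
E (MIN): min(7, 3, 2) = 2
A (MAX): max(-7, 2) = 2
F (MIN): min(-7, -4) = -7
G (MIN): min(7, 1, 9) = 1
H (MIN): min(3, 7) = 3
J (MIN): min(7, 9, 6) = 6
B (MAX): max(-7, 1, 3, 6) = 6
K (MIN): min(-8, 1, -6) = -8
L (MIN): min(-3, -2, 5) = -3
M (MIN): min(6, 4) = 4
N (MIN): min(3, -6) = -6
C (MAX): max(-8, -3, 4, -6) = 4
root (MIN): min(2, 6, 4) = 2
MIN at root wants the lowest of {A=2, B=6, C=4}, so chooses A.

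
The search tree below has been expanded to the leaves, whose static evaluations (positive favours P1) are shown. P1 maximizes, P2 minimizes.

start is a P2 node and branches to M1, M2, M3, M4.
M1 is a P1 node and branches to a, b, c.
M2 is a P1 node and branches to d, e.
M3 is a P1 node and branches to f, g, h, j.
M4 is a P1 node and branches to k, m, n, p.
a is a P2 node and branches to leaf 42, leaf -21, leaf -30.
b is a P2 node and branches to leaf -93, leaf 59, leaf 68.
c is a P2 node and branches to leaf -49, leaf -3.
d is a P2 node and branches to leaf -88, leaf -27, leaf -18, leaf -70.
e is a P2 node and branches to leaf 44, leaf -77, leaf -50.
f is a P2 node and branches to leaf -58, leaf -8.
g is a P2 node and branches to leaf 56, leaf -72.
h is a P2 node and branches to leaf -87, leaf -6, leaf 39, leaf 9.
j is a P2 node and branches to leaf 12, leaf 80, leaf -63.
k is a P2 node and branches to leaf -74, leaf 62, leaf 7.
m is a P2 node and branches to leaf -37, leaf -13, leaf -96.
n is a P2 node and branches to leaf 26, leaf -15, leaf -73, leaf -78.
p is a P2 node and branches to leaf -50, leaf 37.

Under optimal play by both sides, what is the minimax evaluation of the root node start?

a (P2): min(42, -21, -30) = -30
b (P2): min(-93, 59, 68) = -93
c (P2): min(-49, -3) = -49
M1 (P1): max(-30, -93, -49) = -30
d (P2): min(-88, -27, -18, -70) = -88
e (P2): min(44, -77, -50) = -77
M2 (P1): max(-88, -77) = -77
f (P2): min(-58, -8) = -58
g (P2): min(56, -72) = -72
h (P2): min(-87, -6, 39, 9) = -87
j (P2): min(12, 80, -63) = -63
M3 (P1): max(-58, -72, -87, -63) = -58
k (P2): min(-74, 62, 7) = -74
m (P2): min(-37, -13, -96) = -96
n (P2): min(26, -15, -73, -78) = -78
p (P2): min(-50, 37) = -50
M4 (P1): max(-74, -96, -78, -50) = -50
start (P2): min(-30, -77, -58, -50) = -77

-77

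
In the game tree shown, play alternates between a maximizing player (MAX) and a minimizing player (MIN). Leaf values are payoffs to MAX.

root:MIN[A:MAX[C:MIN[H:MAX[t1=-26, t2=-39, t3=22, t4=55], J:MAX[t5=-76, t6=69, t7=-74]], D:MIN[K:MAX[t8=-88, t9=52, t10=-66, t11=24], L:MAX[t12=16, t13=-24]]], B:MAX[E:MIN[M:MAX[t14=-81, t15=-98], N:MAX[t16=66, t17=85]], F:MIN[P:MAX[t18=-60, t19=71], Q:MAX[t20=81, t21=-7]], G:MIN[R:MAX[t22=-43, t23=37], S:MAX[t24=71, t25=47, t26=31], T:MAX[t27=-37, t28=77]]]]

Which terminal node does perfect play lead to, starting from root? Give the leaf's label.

H (MAX): max(-26, -39, 22, 55) = 55
J (MAX): max(-76, 69, -74) = 69
C (MIN): min(55, 69) = 55
K (MAX): max(-88, 52, -66, 24) = 52
L (MAX): max(16, -24) = 16
D (MIN): min(52, 16) = 16
A (MAX): max(55, 16) = 55
M (MAX): max(-81, -98) = -81
N (MAX): max(66, 85) = 85
E (MIN): min(-81, 85) = -81
P (MAX): max(-60, 71) = 71
Q (MAX): max(81, -7) = 81
F (MIN): min(71, 81) = 71
R (MAX): max(-43, 37) = 37
S (MAX): max(71, 47, 31) = 71
T (MAX): max(-37, 77) = 77
G (MIN): min(37, 71, 77) = 37
B (MAX): max(-81, 71, 37) = 71
root (MIN): min(55, 71) = 55
At root, MIN picks A (lowest: 55).
At A, MAX picks C (highest: 55).
At C, MIN picks H (lowest: 55).
At H, MAX picks t4 (highest: 55).
Terminal value 55.

t4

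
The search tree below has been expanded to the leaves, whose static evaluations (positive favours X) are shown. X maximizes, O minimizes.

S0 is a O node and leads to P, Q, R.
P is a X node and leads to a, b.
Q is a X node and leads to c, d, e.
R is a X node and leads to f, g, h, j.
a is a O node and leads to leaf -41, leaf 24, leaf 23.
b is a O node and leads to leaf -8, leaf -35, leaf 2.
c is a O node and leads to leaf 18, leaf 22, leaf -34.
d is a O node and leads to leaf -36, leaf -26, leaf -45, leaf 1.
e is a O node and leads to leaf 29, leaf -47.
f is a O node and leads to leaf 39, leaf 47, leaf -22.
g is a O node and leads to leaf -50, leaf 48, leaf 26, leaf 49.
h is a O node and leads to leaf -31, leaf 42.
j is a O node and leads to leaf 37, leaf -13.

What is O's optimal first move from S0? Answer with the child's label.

a (O): min(-41, 24, 23) = -41
b (O): min(-8, -35, 2) = -35
P (X): max(-41, -35) = -35
c (O): min(18, 22, -34) = -34
d (O): min(-36, -26, -45, 1) = -45
e (O): min(29, -47) = -47
Q (X): max(-34, -45, -47) = -34
f (O): min(39, 47, -22) = -22
g (O): min(-50, 48, 26, 49) = -50
h (O): min(-31, 42) = -31
j (O): min(37, -13) = -13
R (X): max(-22, -50, -31, -13) = -13
S0 (O): min(-35, -34, -13) = -35
O at S0 wants the lowest of {P=-35, Q=-34, R=-13}, so chooses P.

P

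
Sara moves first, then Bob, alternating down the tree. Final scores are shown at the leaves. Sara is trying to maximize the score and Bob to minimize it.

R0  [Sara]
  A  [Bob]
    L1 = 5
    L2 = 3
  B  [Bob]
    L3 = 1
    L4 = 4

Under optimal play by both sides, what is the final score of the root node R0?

A (Bob): min(5, 3) = 3
B (Bob): min(1, 4) = 1
R0 (Sara): max(3, 1) = 3

3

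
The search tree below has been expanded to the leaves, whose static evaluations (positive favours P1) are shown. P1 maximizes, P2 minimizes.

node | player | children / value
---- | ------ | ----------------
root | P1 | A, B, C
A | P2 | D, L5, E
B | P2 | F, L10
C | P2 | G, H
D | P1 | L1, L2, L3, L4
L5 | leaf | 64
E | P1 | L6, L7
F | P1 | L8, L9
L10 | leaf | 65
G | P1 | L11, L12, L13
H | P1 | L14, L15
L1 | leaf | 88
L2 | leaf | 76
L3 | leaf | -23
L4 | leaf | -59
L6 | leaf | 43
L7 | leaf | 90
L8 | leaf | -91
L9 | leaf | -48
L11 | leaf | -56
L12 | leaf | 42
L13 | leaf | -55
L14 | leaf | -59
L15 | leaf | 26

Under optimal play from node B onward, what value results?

F (P1): max(-91, -48) = -48
B (P2): min(-48, 65) = -48

-48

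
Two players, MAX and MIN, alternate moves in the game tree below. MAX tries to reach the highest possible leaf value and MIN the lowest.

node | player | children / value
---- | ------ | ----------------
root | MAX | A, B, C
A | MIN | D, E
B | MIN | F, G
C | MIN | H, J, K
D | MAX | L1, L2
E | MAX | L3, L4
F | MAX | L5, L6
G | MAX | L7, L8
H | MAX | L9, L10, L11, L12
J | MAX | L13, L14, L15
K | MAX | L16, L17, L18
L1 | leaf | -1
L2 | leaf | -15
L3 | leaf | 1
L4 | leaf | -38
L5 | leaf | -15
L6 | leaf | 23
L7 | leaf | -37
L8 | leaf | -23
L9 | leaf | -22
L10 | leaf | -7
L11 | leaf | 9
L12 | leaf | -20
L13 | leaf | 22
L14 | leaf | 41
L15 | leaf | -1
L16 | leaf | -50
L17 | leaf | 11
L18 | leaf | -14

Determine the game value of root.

D (MAX): max(-1, -15) = -1
E (MAX): max(1, -38) = 1
A (MIN): min(-1, 1) = -1
F (MAX): max(-15, 23) = 23
G (MAX): max(-37, -23) = -23
B (MIN): min(23, -23) = -23
H (MAX): max(-22, -7, 9, -20) = 9
J (MAX): max(22, 41, -1) = 41
K (MAX): max(-50, 11, -14) = 11
C (MIN): min(9, 41, 11) = 9
root (MAX): max(-1, -23, 9) = 9

9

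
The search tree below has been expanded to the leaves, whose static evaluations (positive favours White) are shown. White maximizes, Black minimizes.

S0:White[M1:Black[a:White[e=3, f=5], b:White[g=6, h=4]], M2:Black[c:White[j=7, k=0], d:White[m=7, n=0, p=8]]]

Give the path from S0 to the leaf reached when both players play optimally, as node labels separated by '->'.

a (White): max(3, 5) = 5
b (White): max(6, 4) = 6
M1 (Black): min(5, 6) = 5
c (White): max(7, 0) = 7
d (White): max(7, 0, 8) = 8
M2 (Black): min(7, 8) = 7
S0 (White): max(5, 7) = 7
At S0, White picks M2 (highest: 7).
At M2, Black picks c (lowest: 7).
At c, White picks j (highest: 7).
Terminal value 7.

S0 -> M2 -> c -> j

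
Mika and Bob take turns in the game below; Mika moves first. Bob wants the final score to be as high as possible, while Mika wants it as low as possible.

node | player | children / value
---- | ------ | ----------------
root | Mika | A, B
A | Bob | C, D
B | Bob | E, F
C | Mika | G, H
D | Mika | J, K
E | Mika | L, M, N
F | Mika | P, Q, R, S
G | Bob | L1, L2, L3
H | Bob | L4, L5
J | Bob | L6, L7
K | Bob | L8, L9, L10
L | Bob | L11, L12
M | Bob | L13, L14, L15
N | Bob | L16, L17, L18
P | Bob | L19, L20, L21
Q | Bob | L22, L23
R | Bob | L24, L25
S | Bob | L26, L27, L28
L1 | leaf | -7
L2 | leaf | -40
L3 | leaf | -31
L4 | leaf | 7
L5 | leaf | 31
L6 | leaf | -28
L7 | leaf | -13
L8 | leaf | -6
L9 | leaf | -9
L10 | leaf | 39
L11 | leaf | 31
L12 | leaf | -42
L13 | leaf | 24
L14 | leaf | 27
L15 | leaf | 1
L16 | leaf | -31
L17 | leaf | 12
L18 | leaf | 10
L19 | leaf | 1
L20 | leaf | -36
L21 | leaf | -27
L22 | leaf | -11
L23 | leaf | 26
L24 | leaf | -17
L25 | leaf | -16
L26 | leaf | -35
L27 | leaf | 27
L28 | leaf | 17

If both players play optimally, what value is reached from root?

-7

G (Bob): max(-7, -40, -31) = -7
H (Bob): max(7, 31) = 31
C (Mika): min(-7, 31) = -7
J (Bob): max(-28, -13) = -13
K (Bob): max(-6, -9, 39) = 39
D (Mika): min(-13, 39) = -13
A (Bob): max(-7, -13) = -7
L (Bob): max(31, -42) = 31
M (Bob): max(24, 27, 1) = 27
N (Bob): max(-31, 12, 10) = 12
E (Mika): min(31, 27, 12) = 12
P (Bob): max(1, -36, -27) = 1
Q (Bob): max(-11, 26) = 26
R (Bob): max(-17, -16) = -16
S (Bob): max(-35, 27, 17) = 27
F (Mika): min(1, 26, -16, 27) = -16
B (Bob): max(12, -16) = 12
root (Mika): min(-7, 12) = -7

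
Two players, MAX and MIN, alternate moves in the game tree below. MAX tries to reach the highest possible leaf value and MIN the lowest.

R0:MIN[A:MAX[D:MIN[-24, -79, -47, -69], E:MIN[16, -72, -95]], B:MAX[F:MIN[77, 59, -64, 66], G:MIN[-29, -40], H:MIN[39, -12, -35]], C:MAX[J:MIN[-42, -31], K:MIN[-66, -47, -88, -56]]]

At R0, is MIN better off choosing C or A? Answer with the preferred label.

A

J (MIN): min(-42, -31) = -42
K (MIN): min(-66, -47, -88, -56) = -88
C (MAX): max(-42, -88) = -42
D (MIN): min(-24, -79, -47, -69) = -79
E (MIN): min(16, -72, -95) = -95
A (MAX): max(-79, -95) = -79
MIN prefers the lower value; C=-42, A=-79. A is better since -79 < -42.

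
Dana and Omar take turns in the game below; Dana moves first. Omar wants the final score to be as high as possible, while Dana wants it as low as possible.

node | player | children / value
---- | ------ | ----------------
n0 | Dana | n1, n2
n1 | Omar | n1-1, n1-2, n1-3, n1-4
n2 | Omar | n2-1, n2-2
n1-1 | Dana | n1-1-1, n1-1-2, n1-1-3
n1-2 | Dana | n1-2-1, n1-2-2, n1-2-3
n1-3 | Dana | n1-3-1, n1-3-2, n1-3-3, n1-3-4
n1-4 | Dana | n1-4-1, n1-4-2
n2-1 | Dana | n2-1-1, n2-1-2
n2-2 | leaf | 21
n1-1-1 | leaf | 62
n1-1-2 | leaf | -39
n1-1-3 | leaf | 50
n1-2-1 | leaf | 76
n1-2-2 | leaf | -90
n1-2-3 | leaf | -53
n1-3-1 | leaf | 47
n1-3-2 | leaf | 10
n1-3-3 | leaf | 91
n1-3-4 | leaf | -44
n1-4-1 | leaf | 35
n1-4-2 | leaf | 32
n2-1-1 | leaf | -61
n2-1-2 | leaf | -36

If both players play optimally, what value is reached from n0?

21

n1-1 (Dana): min(62, -39, 50) = -39
n1-2 (Dana): min(76, -90, -53) = -90
n1-3 (Dana): min(47, 10, 91, -44) = -44
n1-4 (Dana): min(35, 32) = 32
n1 (Omar): max(-39, -90, -44, 32) = 32
n2-1 (Dana): min(-61, -36) = -61
n2 (Omar): max(-61, 21) = 21
n0 (Dana): min(32, 21) = 21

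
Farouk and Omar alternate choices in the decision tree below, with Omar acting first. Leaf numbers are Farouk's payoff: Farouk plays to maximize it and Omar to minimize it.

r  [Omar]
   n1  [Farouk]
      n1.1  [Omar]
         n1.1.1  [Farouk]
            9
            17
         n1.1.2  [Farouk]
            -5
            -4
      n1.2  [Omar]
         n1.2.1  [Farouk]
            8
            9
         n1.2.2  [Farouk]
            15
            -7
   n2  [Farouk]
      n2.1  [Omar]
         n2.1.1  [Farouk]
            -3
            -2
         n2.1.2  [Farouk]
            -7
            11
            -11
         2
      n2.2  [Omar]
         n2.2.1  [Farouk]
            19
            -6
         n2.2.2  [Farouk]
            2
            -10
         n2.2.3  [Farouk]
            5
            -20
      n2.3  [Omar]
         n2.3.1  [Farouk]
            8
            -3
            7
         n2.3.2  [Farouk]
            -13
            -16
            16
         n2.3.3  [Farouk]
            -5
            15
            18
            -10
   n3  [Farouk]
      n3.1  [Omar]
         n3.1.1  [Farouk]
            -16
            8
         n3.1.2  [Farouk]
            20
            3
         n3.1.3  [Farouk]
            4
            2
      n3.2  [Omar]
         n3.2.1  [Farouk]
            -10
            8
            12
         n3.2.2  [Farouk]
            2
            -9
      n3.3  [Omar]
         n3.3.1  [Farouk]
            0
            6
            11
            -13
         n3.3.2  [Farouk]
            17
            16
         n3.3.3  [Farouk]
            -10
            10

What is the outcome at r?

n1.1.1 (Farouk): max(9, 17) = 17
n1.1.2 (Farouk): max(-5, -4) = -4
n1.1 (Omar): min(17, -4) = -4
n1.2.1 (Farouk): max(8, 9) = 9
n1.2.2 (Farouk): max(15, -7) = 15
n1.2 (Omar): min(9, 15) = 9
n1 (Farouk): max(-4, 9) = 9
n2.1.1 (Farouk): max(-3, -2) = -2
n2.1.2 (Farouk): max(-7, 11, -11) = 11
n2.1 (Omar): min(-2, 11, 2) = -2
n2.2.1 (Farouk): max(19, -6) = 19
n2.2.2 (Farouk): max(2, -10) = 2
n2.2.3 (Farouk): max(5, -20) = 5
n2.2 (Omar): min(19, 2, 5) = 2
n2.3.1 (Farouk): max(8, -3, 7) = 8
n2.3.2 (Farouk): max(-13, -16, 16) = 16
n2.3.3 (Farouk): max(-5, 15, 18, -10) = 18
n2.3 (Omar): min(8, 16, 18) = 8
n2 (Farouk): max(-2, 2, 8) = 8
n3.1.1 (Farouk): max(-16, 8) = 8
n3.1.2 (Farouk): max(20, 3) = 20
n3.1.3 (Farouk): max(4, 2) = 4
n3.1 (Omar): min(8, 20, 4) = 4
n3.2.1 (Farouk): max(-10, 8, 12) = 12
n3.2.2 (Farouk): max(2, -9) = 2
n3.2 (Omar): min(12, 2) = 2
n3.3.1 (Farouk): max(0, 6, 11, -13) = 11
n3.3.2 (Farouk): max(17, 16) = 17
n3.3.3 (Farouk): max(-10, 10) = 10
n3.3 (Omar): min(11, 17, 10) = 10
n3 (Farouk): max(4, 2, 10) = 10
r (Omar): min(9, 8, 10) = 8

8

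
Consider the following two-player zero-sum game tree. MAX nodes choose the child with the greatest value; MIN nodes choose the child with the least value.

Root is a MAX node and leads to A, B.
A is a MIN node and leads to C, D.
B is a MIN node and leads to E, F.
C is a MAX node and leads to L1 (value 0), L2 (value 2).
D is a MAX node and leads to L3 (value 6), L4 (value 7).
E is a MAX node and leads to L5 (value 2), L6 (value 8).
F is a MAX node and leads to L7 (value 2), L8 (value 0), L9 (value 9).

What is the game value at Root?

8

C (MAX): max(0, 2) = 2
D (MAX): max(6, 7) = 7
A (MIN): min(2, 7) = 2
E (MAX): max(2, 8) = 8
F (MAX): max(2, 0, 9) = 9
B (MIN): min(8, 9) = 8
Root (MAX): max(2, 8) = 8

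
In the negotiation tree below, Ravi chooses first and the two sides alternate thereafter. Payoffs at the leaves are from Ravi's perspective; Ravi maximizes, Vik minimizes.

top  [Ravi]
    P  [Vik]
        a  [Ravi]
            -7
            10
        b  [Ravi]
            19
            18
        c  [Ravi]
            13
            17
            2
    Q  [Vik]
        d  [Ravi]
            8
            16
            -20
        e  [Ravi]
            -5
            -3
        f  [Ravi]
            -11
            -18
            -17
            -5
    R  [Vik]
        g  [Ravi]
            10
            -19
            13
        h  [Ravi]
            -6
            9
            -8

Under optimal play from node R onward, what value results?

9

g (Ravi): max(10, -19, 13) = 13
h (Ravi): max(-6, 9, -8) = 9
R (Vik): min(13, 9) = 9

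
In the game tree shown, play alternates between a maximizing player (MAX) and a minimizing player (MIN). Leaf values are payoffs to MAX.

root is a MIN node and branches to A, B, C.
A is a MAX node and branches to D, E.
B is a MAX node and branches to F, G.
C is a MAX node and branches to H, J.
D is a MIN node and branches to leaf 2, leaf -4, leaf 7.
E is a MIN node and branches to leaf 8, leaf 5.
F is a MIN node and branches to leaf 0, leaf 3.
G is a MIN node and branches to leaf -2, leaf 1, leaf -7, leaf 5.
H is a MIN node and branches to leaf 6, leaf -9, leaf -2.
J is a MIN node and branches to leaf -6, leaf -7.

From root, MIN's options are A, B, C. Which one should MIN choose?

C

D (MIN): min(2, -4, 7) = -4
E (MIN): min(8, 5) = 5
A (MAX): max(-4, 5) = 5
F (MIN): min(0, 3) = 0
G (MIN): min(-2, 1, -7, 5) = -7
B (MAX): max(0, -7) = 0
H (MIN): min(6, -9, -2) = -9
J (MIN): min(-6, -7) = -7
C (MAX): max(-9, -7) = -7
root (MIN): min(5, 0, -7) = -7
MIN at root wants the lowest of {A=5, B=0, C=-7}, so chooses C.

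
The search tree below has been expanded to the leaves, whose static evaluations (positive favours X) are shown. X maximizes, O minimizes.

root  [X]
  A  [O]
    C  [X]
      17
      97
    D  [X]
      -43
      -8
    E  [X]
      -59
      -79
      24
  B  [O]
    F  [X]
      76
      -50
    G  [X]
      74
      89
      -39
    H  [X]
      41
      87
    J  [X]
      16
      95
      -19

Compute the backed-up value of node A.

-8

C (X): max(17, 97) = 97
D (X): max(-43, -8) = -8
E (X): max(-59, -79, 24) = 24
A (O): min(97, -8, 24) = -8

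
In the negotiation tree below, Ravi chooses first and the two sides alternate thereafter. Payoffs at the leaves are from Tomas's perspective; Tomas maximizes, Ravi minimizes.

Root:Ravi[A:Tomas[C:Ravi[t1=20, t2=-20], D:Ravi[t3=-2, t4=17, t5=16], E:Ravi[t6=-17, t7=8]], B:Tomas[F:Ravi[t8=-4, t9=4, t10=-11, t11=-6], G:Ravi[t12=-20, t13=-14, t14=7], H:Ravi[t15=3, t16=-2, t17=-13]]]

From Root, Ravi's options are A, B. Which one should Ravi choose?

C (Ravi): min(20, -20) = -20
D (Ravi): min(-2, 17, 16) = -2
E (Ravi): min(-17, 8) = -17
A (Tomas): max(-20, -2, -17) = -2
F (Ravi): min(-4, 4, -11, -6) = -11
G (Ravi): min(-20, -14, 7) = -20
H (Ravi): min(3, -2, -13) = -13
B (Tomas): max(-11, -20, -13) = -11
Root (Ravi): min(-2, -11) = -11
Ravi at Root wants the lowest of {A=-2, B=-11}, so chooses B.

B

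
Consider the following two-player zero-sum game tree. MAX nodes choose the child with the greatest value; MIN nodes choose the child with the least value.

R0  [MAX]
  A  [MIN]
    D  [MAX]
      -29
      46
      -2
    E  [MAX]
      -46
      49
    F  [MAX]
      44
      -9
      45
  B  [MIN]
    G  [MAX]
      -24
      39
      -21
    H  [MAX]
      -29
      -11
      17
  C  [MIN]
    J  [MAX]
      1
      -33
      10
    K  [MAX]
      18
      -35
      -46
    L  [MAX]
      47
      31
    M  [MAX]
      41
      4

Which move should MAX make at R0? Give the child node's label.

D (MAX): max(-29, 46, -2) = 46
E (MAX): max(-46, 49) = 49
F (MAX): max(44, -9, 45) = 45
A (MIN): min(46, 49, 45) = 45
G (MAX): max(-24, 39, -21) = 39
H (MAX): max(-29, -11, 17) = 17
B (MIN): min(39, 17) = 17
J (MAX): max(1, -33, 10) = 10
K (MAX): max(18, -35, -46) = 18
L (MAX): max(47, 31) = 47
M (MAX): max(41, 4) = 41
C (MIN): min(10, 18, 47, 41) = 10
R0 (MAX): max(45, 17, 10) = 45
MAX at R0 wants the highest of {A=45, B=17, C=10}, so chooses A.

A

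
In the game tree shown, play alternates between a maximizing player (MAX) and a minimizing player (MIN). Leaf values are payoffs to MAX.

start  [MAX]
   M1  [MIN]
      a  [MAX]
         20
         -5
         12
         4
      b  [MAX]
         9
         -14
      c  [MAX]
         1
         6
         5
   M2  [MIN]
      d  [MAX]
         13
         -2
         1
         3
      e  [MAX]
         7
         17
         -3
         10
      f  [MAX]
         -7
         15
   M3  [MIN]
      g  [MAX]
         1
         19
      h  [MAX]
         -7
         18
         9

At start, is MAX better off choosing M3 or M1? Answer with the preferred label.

g (MAX): max(1, 19) = 19
h (MAX): max(-7, 18, 9) = 18
M3 (MIN): min(19, 18) = 18
a (MAX): max(20, -5, 12, 4) = 20
b (MAX): max(9, -14) = 9
c (MAX): max(1, 6, 5) = 6
M1 (MIN): min(20, 9, 6) = 6
MAX prefers the higher value; M3=18, M1=6. M3 is better since 18 > 6.

M3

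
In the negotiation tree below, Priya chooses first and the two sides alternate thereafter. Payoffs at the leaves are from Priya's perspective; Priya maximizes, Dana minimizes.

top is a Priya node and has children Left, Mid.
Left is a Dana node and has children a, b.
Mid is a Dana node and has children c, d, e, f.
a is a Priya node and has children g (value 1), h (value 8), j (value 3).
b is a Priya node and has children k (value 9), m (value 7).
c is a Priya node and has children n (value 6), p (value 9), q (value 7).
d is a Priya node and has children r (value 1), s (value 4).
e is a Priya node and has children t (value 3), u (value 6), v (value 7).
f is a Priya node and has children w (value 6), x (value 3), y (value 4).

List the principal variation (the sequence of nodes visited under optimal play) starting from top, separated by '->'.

top -> Left -> a -> h

a (Priya): max(1, 8, 3) = 8
b (Priya): max(9, 7) = 9
Left (Dana): min(8, 9) = 8
c (Priya): max(6, 9, 7) = 9
d (Priya): max(1, 4) = 4
e (Priya): max(3, 6, 7) = 7
f (Priya): max(6, 3, 4) = 6
Mid (Dana): min(9, 4, 7, 6) = 4
top (Priya): max(8, 4) = 8
At top, Priya picks Left (highest: 8).
At Left, Dana picks a (lowest: 8).
At a, Priya picks h (highest: 8).
Terminal value 8.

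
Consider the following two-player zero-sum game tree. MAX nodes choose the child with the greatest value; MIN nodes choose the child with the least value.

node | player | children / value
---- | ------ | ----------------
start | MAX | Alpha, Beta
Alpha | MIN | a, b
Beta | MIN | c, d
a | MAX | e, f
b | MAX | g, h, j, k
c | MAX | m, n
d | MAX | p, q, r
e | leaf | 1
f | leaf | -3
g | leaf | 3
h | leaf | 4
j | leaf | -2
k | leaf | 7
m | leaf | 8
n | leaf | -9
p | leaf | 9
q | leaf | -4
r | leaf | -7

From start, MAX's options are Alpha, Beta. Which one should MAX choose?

a (MAX): max(1, -3) = 1
b (MAX): max(3, 4, -2, 7) = 7
Alpha (MIN): min(1, 7) = 1
c (MAX): max(8, -9) = 8
d (MAX): max(9, -4, -7) = 9
Beta (MIN): min(8, 9) = 8
start (MAX): max(1, 8) = 8
MAX at start wants the highest of {Alpha=1, Beta=8}, so chooses Beta.

Beta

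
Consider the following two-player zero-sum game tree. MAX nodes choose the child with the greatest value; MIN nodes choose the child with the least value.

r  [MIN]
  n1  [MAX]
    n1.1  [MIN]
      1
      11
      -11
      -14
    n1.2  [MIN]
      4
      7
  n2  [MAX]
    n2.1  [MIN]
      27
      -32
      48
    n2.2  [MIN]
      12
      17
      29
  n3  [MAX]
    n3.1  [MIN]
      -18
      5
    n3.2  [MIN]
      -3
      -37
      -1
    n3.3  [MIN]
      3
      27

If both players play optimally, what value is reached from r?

3

n1.1 (MIN): min(1, 11, -11, -14) = -14
n1.2 (MIN): min(4, 7) = 4
n1 (MAX): max(-14, 4) = 4
n2.1 (MIN): min(27, -32, 48) = -32
n2.2 (MIN): min(12, 17, 29) = 12
n2 (MAX): max(-32, 12) = 12
n3.1 (MIN): min(-18, 5) = -18
n3.2 (MIN): min(-3, -37, -1) = -37
n3.3 (MIN): min(3, 27) = 3
n3 (MAX): max(-18, -37, 3) = 3
r (MIN): min(4, 12, 3) = 3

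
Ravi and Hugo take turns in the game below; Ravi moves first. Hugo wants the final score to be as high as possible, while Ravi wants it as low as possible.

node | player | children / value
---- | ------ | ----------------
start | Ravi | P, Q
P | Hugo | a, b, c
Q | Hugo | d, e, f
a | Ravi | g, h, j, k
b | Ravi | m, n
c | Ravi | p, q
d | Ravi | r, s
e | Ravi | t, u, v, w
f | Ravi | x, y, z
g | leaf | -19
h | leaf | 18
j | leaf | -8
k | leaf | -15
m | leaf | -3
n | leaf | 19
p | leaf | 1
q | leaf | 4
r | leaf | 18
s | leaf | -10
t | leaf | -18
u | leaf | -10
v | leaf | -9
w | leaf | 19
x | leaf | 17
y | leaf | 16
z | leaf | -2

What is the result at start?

-2

a (Ravi): min(-19, 18, -8, -15) = -19
b (Ravi): min(-3, 19) = -3
c (Ravi): min(1, 4) = 1
P (Hugo): max(-19, -3, 1) = 1
d (Ravi): min(18, -10) = -10
e (Ravi): min(-18, -10, -9, 19) = -18
f (Ravi): min(17, 16, -2) = -2
Q (Hugo): max(-10, -18, -2) = -2
start (Ravi): min(1, -2) = -2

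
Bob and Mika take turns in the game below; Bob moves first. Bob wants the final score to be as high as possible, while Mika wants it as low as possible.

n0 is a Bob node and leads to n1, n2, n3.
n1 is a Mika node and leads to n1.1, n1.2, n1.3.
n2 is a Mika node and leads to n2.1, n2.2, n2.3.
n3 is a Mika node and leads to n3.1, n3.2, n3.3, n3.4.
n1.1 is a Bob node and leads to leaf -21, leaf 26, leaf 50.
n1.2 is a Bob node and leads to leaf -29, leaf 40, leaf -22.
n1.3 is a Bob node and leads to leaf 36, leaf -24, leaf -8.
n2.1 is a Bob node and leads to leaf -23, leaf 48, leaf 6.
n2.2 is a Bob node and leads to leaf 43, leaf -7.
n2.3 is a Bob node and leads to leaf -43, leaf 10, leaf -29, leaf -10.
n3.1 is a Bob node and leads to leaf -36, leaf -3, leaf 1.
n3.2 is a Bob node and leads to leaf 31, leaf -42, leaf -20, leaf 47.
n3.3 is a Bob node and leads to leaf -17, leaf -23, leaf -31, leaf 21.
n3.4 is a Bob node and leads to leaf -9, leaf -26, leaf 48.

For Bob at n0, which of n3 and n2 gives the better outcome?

n2

n3.1 (Bob): max(-36, -3, 1) = 1
n3.2 (Bob): max(31, -42, -20, 47) = 47
n3.3 (Bob): max(-17, -23, -31, 21) = 21
n3.4 (Bob): max(-9, -26, 48) = 48
n3 (Mika): min(1, 47, 21, 48) = 1
n2.1 (Bob): max(-23, 48, 6) = 48
n2.2 (Bob): max(43, -7) = 43
n2.3 (Bob): max(-43, 10, -29, -10) = 10
n2 (Mika): min(48, 43, 10) = 10
Bob prefers the higher value; n3=1, n2=10. n2 is better since 10 > 1.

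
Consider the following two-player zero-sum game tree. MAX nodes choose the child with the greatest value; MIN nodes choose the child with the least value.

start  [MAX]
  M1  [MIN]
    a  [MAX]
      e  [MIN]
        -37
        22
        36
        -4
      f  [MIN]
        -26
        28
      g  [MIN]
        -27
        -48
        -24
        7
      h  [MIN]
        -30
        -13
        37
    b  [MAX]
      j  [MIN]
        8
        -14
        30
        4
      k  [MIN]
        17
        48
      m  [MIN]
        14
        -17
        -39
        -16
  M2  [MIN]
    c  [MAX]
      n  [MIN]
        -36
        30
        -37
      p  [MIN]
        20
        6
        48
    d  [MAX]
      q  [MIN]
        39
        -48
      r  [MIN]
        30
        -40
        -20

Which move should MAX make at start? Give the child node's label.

M1

e (MIN): min(-37, 22, 36, -4) = -37
f (MIN): min(-26, 28) = -26
g (MIN): min(-27, -48, -24, 7) = -48
h (MIN): min(-30, -13, 37) = -30
a (MAX): max(-37, -26, -48, -30) = -26
j (MIN): min(8, -14, 30, 4) = -14
k (MIN): min(17, 48) = 17
m (MIN): min(14, -17, -39, -16) = -39
b (MAX): max(-14, 17, -39) = 17
M1 (MIN): min(-26, 17) = -26
n (MIN): min(-36, 30, -37) = -37
p (MIN): min(20, 6, 48) = 6
c (MAX): max(-37, 6) = 6
q (MIN): min(39, -48) = -48
r (MIN): min(30, -40, -20) = -40
d (MAX): max(-48, -40) = -40
M2 (MIN): min(6, -40) = -40
start (MAX): max(-26, -40) = -26
MAX at start wants the highest of {M1=-26, M2=-40}, so chooses M1.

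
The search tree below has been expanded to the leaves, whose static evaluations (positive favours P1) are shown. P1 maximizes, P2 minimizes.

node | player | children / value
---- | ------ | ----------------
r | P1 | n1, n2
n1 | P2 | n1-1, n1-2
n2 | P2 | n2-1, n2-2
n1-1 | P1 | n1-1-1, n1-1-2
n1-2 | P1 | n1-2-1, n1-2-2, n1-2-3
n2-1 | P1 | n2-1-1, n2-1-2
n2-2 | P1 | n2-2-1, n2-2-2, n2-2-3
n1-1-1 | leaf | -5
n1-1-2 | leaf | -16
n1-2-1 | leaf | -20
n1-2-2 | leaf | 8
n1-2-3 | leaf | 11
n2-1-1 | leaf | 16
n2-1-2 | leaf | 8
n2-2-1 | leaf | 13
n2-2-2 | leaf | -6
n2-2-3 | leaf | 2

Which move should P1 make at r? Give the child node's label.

n1-1 (P1): max(-5, -16) = -5
n1-2 (P1): max(-20, 8, 11) = 11
n1 (P2): min(-5, 11) = -5
n2-1 (P1): max(16, 8) = 16
n2-2 (P1): max(13, -6, 2) = 13
n2 (P2): min(16, 13) = 13
r (P1): max(-5, 13) = 13
P1 at r wants the highest of {n1=-5, n2=13}, so chooses n2.

n2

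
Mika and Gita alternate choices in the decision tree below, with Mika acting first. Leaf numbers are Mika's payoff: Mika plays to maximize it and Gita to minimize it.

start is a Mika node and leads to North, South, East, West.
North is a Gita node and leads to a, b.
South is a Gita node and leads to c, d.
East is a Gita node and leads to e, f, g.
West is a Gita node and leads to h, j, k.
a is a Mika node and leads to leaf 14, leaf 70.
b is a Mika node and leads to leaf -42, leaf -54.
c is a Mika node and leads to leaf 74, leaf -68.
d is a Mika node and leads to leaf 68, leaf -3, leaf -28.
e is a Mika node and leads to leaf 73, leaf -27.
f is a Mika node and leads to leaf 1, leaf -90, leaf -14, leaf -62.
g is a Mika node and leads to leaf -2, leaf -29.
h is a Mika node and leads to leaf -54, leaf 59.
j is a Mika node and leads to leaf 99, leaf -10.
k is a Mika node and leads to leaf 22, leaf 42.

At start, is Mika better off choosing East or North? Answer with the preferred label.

East

e (Mika): max(73, -27) = 73
f (Mika): max(1, -90, -14, -62) = 1
g (Mika): max(-2, -29) = -2
East (Gita): min(73, 1, -2) = -2
a (Mika): max(14, 70) = 70
b (Mika): max(-42, -54) = -42
North (Gita): min(70, -42) = -42
Mika prefers the higher value; East=-2, North=-42. East is better since -2 > -42.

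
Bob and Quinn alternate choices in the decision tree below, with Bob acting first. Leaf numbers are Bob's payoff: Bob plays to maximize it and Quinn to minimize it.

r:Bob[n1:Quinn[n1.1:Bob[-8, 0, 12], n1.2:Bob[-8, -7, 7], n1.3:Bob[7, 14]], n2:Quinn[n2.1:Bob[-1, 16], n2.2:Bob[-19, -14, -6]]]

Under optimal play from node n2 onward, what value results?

n2.1 (Bob): max(-1, 16) = 16
n2.2 (Bob): max(-19, -14, -6) = -6
n2 (Quinn): min(16, -6) = -6

-6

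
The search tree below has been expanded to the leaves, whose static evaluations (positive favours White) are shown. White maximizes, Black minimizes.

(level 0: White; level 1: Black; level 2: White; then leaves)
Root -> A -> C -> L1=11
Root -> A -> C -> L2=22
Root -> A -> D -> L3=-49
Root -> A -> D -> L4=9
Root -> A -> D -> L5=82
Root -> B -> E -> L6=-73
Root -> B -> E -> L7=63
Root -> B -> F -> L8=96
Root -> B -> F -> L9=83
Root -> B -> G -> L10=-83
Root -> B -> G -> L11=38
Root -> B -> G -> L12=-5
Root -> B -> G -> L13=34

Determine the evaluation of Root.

38

C (White): max(11, 22) = 22
D (White): max(-49, 9, 82) = 82
A (Black): min(22, 82) = 22
E (White): max(-73, 63) = 63
F (White): max(96, 83) = 96
G (White): max(-83, 38, -5, 34) = 38
B (Black): min(63, 96, 38) = 38
Root (White): max(22, 38) = 38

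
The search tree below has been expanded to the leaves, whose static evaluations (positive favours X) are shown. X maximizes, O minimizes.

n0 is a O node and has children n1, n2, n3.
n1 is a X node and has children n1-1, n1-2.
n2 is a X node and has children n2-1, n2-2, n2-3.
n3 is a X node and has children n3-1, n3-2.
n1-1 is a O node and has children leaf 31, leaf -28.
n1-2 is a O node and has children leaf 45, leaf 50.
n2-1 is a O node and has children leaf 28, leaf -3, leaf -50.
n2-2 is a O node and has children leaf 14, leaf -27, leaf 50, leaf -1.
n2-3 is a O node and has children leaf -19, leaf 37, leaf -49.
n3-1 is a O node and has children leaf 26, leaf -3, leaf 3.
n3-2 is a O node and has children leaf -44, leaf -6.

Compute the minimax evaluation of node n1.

45

n1-1 (O): min(31, -28) = -28
n1-2 (O): min(45, 50) = 45
n1 (X): max(-28, 45) = 45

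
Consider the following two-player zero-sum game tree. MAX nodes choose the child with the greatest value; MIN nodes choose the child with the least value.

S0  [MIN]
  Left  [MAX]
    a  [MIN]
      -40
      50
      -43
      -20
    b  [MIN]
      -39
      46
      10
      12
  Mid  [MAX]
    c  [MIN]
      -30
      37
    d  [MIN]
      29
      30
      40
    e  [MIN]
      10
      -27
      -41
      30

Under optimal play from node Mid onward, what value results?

29

c (MIN): min(-30, 37) = -30
d (MIN): min(29, 30, 40) = 29
e (MIN): min(10, -27, -41, 30) = -41
Mid (MAX): max(-30, 29, -41) = 29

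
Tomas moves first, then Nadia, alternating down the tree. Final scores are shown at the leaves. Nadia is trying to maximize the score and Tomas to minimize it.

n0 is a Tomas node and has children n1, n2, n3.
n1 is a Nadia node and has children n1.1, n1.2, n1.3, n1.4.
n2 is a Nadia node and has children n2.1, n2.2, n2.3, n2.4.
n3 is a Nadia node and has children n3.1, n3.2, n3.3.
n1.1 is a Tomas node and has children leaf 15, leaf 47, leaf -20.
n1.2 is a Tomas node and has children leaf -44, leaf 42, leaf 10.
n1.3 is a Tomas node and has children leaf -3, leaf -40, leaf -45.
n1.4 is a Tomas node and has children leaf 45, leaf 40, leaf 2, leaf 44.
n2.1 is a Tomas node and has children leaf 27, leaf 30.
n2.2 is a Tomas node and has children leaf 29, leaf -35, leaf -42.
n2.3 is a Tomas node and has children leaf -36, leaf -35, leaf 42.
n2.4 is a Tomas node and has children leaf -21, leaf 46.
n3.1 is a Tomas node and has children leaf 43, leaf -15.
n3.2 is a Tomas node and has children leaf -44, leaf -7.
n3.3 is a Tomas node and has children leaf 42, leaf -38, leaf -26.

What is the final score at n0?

-15

n1.1 (Tomas): min(15, 47, -20) = -20
n1.2 (Tomas): min(-44, 42, 10) = -44
n1.3 (Tomas): min(-3, -40, -45) = -45
n1.4 (Tomas): min(45, 40, 2, 44) = 2
n1 (Nadia): max(-20, -44, -45, 2) = 2
n2.1 (Tomas): min(27, 30) = 27
n2.2 (Tomas): min(29, -35, -42) = -42
n2.3 (Tomas): min(-36, -35, 42) = -36
n2.4 (Tomas): min(-21, 46) = -21
n2 (Nadia): max(27, -42, -36, -21) = 27
n3.1 (Tomas): min(43, -15) = -15
n3.2 (Tomas): min(-44, -7) = -44
n3.3 (Tomas): min(42, -38, -26) = -38
n3 (Nadia): max(-15, -44, -38) = -15
n0 (Tomas): min(2, 27, -15) = -15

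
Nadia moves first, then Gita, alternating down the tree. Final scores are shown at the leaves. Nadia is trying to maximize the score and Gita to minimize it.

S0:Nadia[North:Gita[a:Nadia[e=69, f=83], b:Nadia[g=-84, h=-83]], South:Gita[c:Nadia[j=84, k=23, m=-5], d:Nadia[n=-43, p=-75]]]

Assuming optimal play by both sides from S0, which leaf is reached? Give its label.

a (Nadia): max(69, 83) = 83
b (Nadia): max(-84, -83) = -83
North (Gita): min(83, -83) = -83
c (Nadia): max(84, 23, -5) = 84
d (Nadia): max(-43, -75) = -43
South (Gita): min(84, -43) = -43
S0 (Nadia): max(-83, -43) = -43
At S0, Nadia picks South (highest: -43).
At South, Gita picks d (lowest: -43).
At d, Nadia picks n (highest: -43).
Terminal value -43.

n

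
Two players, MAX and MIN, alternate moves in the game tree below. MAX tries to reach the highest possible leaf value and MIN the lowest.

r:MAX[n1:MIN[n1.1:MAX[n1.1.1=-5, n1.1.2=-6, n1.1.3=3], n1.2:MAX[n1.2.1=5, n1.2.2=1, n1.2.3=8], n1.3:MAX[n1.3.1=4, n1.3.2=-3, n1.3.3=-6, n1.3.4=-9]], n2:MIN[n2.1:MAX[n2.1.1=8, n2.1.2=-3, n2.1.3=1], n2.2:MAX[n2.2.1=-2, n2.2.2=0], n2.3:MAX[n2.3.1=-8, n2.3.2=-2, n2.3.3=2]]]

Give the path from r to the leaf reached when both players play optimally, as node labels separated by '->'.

r -> n1 -> n1.1 -> n1.1.3

n1.1 (MAX): max(-5, -6, 3) = 3
n1.2 (MAX): max(5, 1, 8) = 8
n1.3 (MAX): max(4, -3, -6, -9) = 4
n1 (MIN): min(3, 8, 4) = 3
n2.1 (MAX): max(8, -3, 1) = 8
n2.2 (MAX): max(-2, 0) = 0
n2.3 (MAX): max(-8, -2, 2) = 2
n2 (MIN): min(8, 0, 2) = 0
r (MAX): max(3, 0) = 3
At r, MAX picks n1 (highest: 3).
At n1, MIN picks n1.1 (lowest: 3).
At n1.1, MAX picks n1.1.3 (highest: 3).
Terminal value 3.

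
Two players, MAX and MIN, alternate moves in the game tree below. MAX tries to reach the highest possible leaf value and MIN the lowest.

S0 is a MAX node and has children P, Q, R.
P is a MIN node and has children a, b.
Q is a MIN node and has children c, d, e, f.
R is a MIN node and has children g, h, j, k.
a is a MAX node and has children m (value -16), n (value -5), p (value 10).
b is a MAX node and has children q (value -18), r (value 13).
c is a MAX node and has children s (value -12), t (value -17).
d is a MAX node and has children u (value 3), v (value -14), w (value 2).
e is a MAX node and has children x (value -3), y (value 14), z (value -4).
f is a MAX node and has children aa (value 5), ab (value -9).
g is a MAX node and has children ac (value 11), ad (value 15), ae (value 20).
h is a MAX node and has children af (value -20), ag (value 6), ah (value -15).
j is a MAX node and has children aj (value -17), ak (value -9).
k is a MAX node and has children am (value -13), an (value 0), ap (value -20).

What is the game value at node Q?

-12

c (MAX): max(-12, -17) = -12
d (MAX): max(3, -14, 2) = 3
e (MAX): max(-3, 14, -4) = 14
f (MAX): max(5, -9) = 5
Q (MIN): min(-12, 3, 14, 5) = -12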